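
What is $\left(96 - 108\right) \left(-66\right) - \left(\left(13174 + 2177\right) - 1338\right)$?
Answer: $-13221$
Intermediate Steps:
$\left(96 - 108\right) \left(-66\right) - \left(\left(13174 + 2177\right) - 1338\right) = \left(-12\right) \left(-66\right) - \left(15351 - 1338\right) = 792 - 14013 = -13221$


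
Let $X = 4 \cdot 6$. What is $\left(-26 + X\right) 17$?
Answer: $-34$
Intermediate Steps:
$X = 24$
$\left(-26 + X\right) 17 = \left(-26 + 24\right) 17 = \left(-2\right) 17 = -34$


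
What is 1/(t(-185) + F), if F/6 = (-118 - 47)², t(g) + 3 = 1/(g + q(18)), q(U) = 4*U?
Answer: 113/18458210 ≈ 6.1219e-6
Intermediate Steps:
t(g) = -3 + 1/(72 + g) (t(g) = -3 + 1/(g + 4*18) = -3 + 1/(g + 72) = -3 + 1/(72 + g))
F = 163350 (F = 6*(-118 - 47)² = 6*(-165)² = 6*27225 = 163350)
1/(t(-185) + F) = 1/((-215 - 3*(-185))/(72 - 185) + 163350) = 1/((-215 + 555)/(-113) + 163350) = 1/(-1/113*340 + 163350) = 1/(-340/113 + 163350) = 1/(18458210/113) = 113/18458210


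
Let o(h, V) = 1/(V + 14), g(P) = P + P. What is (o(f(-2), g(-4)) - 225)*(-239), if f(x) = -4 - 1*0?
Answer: 322411/6 ≈ 53735.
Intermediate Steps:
f(x) = -4 (f(x) = -4 + 0 = -4)
g(P) = 2*P
o(h, V) = 1/(14 + V)
(o(f(-2), g(-4)) - 225)*(-239) = (1/(14 + 2*(-4)) - 225)*(-239) = (1/(14 - 8) - 225)*(-239) = (1/6 - 225)*(-239) = (⅙ - 225)*(-239) = -1349/6*(-239) = 322411/6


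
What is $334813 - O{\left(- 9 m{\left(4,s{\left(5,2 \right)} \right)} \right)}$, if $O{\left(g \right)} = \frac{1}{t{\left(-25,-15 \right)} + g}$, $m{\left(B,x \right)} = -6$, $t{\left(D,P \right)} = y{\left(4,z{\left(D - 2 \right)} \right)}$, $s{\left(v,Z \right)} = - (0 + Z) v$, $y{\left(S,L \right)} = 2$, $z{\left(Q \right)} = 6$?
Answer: $\frac{18749527}{56} \approx 3.3481 \cdot 10^{5}$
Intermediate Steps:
$s{\left(v,Z \right)} = - Z v$
$t{\left(D,P \right)} = 2$
$O{\left(g \right)} = \frac{1}{2 + g}$
$334813 - O{\left(- 9 m{\left(4,s{\left(5,2 \right)} \right)} \right)} = 334813 - \frac{1}{2 - -54} = 334813 - \frac{1}{2 + 54} = 334813 - \frac{1}{56} = \frac{18749527}{56}$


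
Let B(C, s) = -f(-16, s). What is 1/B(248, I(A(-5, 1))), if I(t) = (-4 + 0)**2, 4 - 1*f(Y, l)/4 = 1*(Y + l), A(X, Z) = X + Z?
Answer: -1/16 ≈ -0.062500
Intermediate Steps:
f(Y, l) = 16 - 4*Y - 4*l (f(Y, l) = 16 - 4*(Y + l) = 16 + (-4*Y - 4*l) = 16 - 4*Y - 4*l)
I(t) = 16 (I(t) = (-4)**2 = 16)
B(C, s) = -80 + 4*s (B(C, s) = -(16 - 4*(-16) - 4*s) = -(16 + 64 - 4*s) = -(80 - 4*s) = -80 + 4*s)
1/B(248, I(A(-5, 1))) = 1/(-80 + 4*16) = 1/(-80 + 64) = 1/(-16) = -1/16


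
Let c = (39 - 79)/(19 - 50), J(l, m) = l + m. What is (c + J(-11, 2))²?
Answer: 57121/961 ≈ 59.439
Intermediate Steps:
c = 40/31 (c = -40/(-31) = -40*(-1/31) = 40/31 ≈ 1.2903)
(c + J(-11, 2))² = (40/31 + (-11 + 2))² = (40/31 - 9)² = (-239/31)² = 57121/961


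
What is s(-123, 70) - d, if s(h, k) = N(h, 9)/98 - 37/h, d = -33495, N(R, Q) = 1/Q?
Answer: 1211257109/36162 ≈ 33495.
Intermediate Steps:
s(h, k) = 1/882 - 37/h (s(h, k) = 1/(9*98) - 37/h = (1/9)*(1/98) - 37/h = 1/882 - 37/h)
s(-123, 70) - d = (1/882)*(-32634 - 123)/(-123) - 1*(-33495) = (1/882)*(-1/123)*(-32757) + 33495 = 10919/36162 + 33495 = 1211257109/36162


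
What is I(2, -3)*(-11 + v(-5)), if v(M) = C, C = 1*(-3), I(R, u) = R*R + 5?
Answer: -126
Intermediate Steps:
I(R, u) = 5 + R² (I(R, u) = R² + 5 = 5 + R²)
C = -3
v(M) = -3
I(2, -3)*(-11 + v(-5)) = (5 + 2²)*(-11 - 3) = (5 + 4)*(-14) = 9*(-14) = -126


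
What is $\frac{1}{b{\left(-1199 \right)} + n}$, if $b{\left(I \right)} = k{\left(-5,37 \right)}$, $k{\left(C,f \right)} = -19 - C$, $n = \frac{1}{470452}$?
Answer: $- \frac{470452}{6586327} \approx -0.071429$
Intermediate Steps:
$n = \frac{1}{470452} \approx 2.1256 \cdot 10^{-6}$
$b{\left(I \right)} = -14$ ($b{\left(I \right)} = -19 - -5 = -19 + 5 = -14$)
$\frac{1}{b{\left(-1199 \right)} + n} = \frac{1}{-14 + \frac{1}{470452}} = \frac{1}{- \frac{6586327}{470452}} = - \frac{470452}{6586327}$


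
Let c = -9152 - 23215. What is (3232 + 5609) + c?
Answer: -23526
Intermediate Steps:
c = -32367
(3232 + 5609) + c = (3232 + 5609) - 32367 = 8841 - 32367 = -23526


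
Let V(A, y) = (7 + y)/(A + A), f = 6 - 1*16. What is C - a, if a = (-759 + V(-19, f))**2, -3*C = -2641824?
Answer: 439910031/1444 ≈ 3.0465e+5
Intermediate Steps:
f = -10 (f = 6 - 16 = -10)
C = 880608 (C = -1/3*(-2641824) = 880608)
V(A, y) = (7 + y)/(2*A) (V(A, y) = (7 + y)/((2*A)) = (7 + y)*(1/(2*A)) = (7 + y)/(2*A))
a = 831687921/1444 (a = (-759 + (1/2)*(7 - 10)/(-19))**2 = (-759 + (1/2)*(-1/19)*(-3))**2 = (-759 + 3/38)**2 = (-28839/38)**2 = 831687921/1444 ≈ 5.7596e+5)
C - a = 880608 - 1*831687921/1444 = 880608 - 831687921/1444 = 439910031/1444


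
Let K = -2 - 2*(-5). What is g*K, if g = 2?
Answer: 16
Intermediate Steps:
K = 8 (K = -2 + 10 = 8)
g*K = 2*8 = 16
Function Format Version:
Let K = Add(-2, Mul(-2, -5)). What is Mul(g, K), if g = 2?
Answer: 16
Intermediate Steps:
K = 8 (K = Add(-2, 10) = 8)
Mul(g, K) = Mul(2, 8) = 16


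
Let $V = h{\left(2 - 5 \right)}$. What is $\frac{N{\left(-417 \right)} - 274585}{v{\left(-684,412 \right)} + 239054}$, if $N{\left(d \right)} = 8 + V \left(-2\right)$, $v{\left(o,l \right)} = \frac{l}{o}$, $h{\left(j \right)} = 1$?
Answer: $- \frac{46953009}{40878131} \approx -1.1486$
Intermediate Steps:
$V = 1$
$N{\left(d \right)} = 6$ ($N{\left(d \right)} = 8 + 1 \left(-2\right) = 8 - 2 = 6$)
$\frac{N{\left(-417 \right)} - 274585}{v{\left(-684,412 \right)} + 239054} = \frac{6 - 274585}{\frac{412}{-684} + 239054} = - \frac{274579}{412 \left(- \frac{1}{684}\right) + 239054} = - \frac{274579}{- \frac{103}{171} + 239054} = - \frac{274579}{\frac{40878131}{171}} = \left(-274579\right) \frac{171}{40878131} = - \frac{46953009}{40878131}$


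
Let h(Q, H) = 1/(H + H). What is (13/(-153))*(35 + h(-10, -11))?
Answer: -9997/3366 ≈ -2.9700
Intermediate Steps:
h(Q, H) = 1/(2*H)
(13/(-153))*(35 + h(-10, -11)) = (13/(-153))*(35 + (½)/(-11)) = (13*(-1/153))*(35 + (½)*(-1/11)) = -13*(35 - 1/22)/153 = -13/153*769/22 = -9997/3366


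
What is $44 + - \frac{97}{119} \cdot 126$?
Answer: $- \frac{998}{17} \approx -58.706$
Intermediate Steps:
$44 + - \frac{97}{119} \cdot 126 = 44 + \left(-97\right) \frac{1}{119} \cdot 126 = 44 - \frac{1746}{17} = - \frac{998}{17}$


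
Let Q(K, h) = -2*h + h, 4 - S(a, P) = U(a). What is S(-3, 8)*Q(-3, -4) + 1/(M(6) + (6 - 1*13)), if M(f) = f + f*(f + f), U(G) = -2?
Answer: 1705/71 ≈ 24.014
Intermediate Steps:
S(a, P) = 6 (S(a, P) = 4 - 1*(-2) = 4 + 2 = 6)
Q(K, h) = -h
M(f) = f + 2*f² (M(f) = f + f*(2*f) = f + 2*f²)
S(-3, 8)*Q(-3, -4) + 1/(M(6) + (6 - 1*13)) = 6*(-1*(-4)) + 1/(6*(1 + 2*6) + (6 - 1*13)) = 6*4 + 1/(6*(1 + 12) + (6 - 13)) = 24 + 1/(6*13 - 7) = 24 + 1/(78 - 7) = 24 + 1/71 = 1705/71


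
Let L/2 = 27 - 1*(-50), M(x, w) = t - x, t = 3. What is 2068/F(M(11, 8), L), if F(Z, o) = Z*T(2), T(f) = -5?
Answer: 517/10 ≈ 51.700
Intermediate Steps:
M(x, w) = 3 - x
L = 154 (L = 2*(27 - 1*(-50)) = 2*(27 + 50) = 2*77 = 154)
F(Z, o) = -5*Z (F(Z, o) = Z*(-5) = -5*Z)
2068/F(M(11, 8), L) = 2068/((-5*(3 - 1*11))) = 2068/((-5*(3 - 11))) = 2068/((-5*(-8))) = 2068/40 = 2068*(1/40) = 517/10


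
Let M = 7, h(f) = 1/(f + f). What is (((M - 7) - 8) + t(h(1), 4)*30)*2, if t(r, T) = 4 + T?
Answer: 464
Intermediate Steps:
h(f) = 1/(2*f)
(((M - 7) - 8) + t(h(1), 4)*30)*2 = (((7 - 7) - 8) + (4 + 4)*30)*2 = ((0 - 8) + 8*30)*2 = (-8 + 240)*2 = 232*2 = 464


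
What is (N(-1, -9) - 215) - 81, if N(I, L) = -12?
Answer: -308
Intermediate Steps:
(N(-1, -9) - 215) - 81 = (-12 - 215) - 81 = -227 - 81 = -308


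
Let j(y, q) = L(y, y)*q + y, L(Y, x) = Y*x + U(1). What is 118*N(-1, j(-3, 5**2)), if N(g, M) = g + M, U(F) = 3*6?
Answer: 79178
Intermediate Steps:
U(F) = 18
L(Y, x) = 18 + Y*x (L(Y, x) = Y*x + 18 = 18 + Y*x)
j(y, q) = y + q*(18 + y**2) (j(y, q) = (18 + y*y)*q + y = (18 + y**2)*q + y = q*(18 + y**2) + y = y + q*(18 + y**2))
N(g, M) = M + g
118*N(-1, j(-3, 5**2)) = 118*((-3 + 5**2*(18 + (-3)**2)) - 1) = 118*((-3 + 25*(18 + 9)) - 1) = 118*((-3 + 25*27) - 1) = 118*((-3 + 675) - 1) = 118*(672 - 1) = 118*671 = 79178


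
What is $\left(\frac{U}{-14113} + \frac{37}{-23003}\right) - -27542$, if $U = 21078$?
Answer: $\frac{8940786379323}{324641339} \approx 27541.0$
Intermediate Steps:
$\left(\frac{U}{-14113} + \frac{37}{-23003}\right) - -27542 = \left(\frac{21078}{-14113} + \frac{37}{-23003}\right) - -27542 = \left(21078 \left(- \frac{1}{14113}\right) + 37 \left(- \frac{1}{23003}\right)\right) + 27542 = \left(- \frac{21078}{14113} - \frac{37}{23003}\right) + 27542 = - \frac{485379415}{324641339} + 27542 = \frac{8940786379323}{324641339}$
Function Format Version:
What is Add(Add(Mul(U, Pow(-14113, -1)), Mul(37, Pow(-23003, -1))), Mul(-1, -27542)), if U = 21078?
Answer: Rational(8940786379323, 324641339) ≈ 27541.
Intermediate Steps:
Add(Add(Mul(U, Pow(-14113, -1)), Mul(37, Pow(-23003, -1))), Mul(-1, -27542)) = Add(Add(Mul(21078, Pow(-14113, -1)), Mul(37, Pow(-23003, -1))), Mul(-1, -27542)) = Add(Add(Mul(21078, Rational(-1, 14113)), Mul(37, Rational(-1, 23003))), 27542) = Add(Add(Rational(-21078, 14113), Rational(-37, 23003)), 27542) = Add(Rational(-485379415, 324641339), 27542) = Rational(8940786379323, 324641339)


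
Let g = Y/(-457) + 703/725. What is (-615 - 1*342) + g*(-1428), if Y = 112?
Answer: -659899413/331325 ≈ -1991.7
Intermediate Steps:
g = 240071/331325 (g = 112/(-457) + 703/725 = 112*(-1/457) + 703*(1/725) = -112/457 + 703/725 = 240071/331325 ≈ 0.72458)
(-615 - 1*342) + g*(-1428) = (-615 - 1*342) + (240071/331325)*(-1428) = (-615 - 342) - 342821388/331325 = -957 - 342821388/331325 = -659899413/331325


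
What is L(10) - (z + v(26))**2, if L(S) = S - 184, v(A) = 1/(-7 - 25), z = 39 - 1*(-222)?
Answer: -69917377/1024 ≈ -68279.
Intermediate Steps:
z = 261 (z = 39 + 222 = 261)
v(A) = -1/32 (v(A) = 1/(-32) = -1/32)
L(S) = -184 + S
L(10) - (z + v(26))**2 = (-184 + 10) - (261 - 1/32)**2 = -174 - (8351/32)**2 = -174 - 1*69739201/1024 = -174 - 69739201/1024 = -69917377/1024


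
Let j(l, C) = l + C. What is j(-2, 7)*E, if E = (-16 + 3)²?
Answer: 845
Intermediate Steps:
j(l, C) = C + l
E = 169 (E = (-13)² = 169)
j(-2, 7)*E = (7 - 2)*169 = 5*169 = 845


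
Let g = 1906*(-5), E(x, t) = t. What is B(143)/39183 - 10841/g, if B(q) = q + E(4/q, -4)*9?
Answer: 425802613/373413990 ≈ 1.1403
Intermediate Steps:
g = -9530
B(q) = -36 + q (B(q) = q - 4*9 = q - 36 = -36 + q)
B(143)/39183 - 10841/g = (-36 + 143)/39183 - 10841/(-9530) = 107*(1/39183) - 10841*(-1/9530) = 107/39183 + 10841/9530 = 425802613/373413990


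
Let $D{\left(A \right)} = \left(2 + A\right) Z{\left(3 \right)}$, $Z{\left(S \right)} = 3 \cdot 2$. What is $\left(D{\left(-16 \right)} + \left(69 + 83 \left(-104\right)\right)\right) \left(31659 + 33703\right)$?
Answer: $-565185214$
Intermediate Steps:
$Z{\left(S \right)} = 6$
$D{\left(A \right)} = 12 + 6 A$ ($D{\left(A \right)} = \left(2 + A\right) 6 = 12 + 6 A$)
$\left(D{\left(-16 \right)} + \left(69 + 83 \left(-104\right)\right)\right) \left(31659 + 33703\right) = \left(\left(12 + 6 \left(-16\right)\right) + \left(69 + 83 \left(-104\right)\right)\right) \left(31659 + 33703\right) = \left(\left(12 - 96\right) + \left(69 - 8632\right)\right) 65362 = \left(-84 - 8563\right) 65362 = \left(-8647\right) 65362 = -565185214$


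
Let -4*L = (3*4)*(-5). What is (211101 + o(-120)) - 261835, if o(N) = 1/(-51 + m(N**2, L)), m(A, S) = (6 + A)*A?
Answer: -10524583070165/207446349 ≈ -50734.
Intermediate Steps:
L = 15 (L = -3*4*(-5)/4 = -3*(-5) = -1/4*(-60) = 15)
m(A, S) = A*(6 + A)
o(N) = 1/(-51 + N**2*(6 + N**2))
(211101 + o(-120)) - 261835 = (211101 + 1/(-51 + (-120)**2*(6 + (-120)**2))) - 261835 = (211101 + 1/(-51 + 14400*(6 + 14400))) - 261835 = (211101 + 1/(-51 + 14400*14406)) - 261835 = (211101 + 1/(-51 + 207446400)) - 261835 = (211101 + 1/207446349) - 261835 = 43792131720250/207446349 - 261835 = -10524583070165/207446349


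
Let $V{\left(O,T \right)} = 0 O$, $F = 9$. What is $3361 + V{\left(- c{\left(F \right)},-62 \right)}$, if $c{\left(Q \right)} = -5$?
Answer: $3361$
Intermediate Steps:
$V{\left(O,T \right)} = 0$
$3361 + V{\left(- c{\left(F \right)},-62 \right)} = 3361 + 0 = 3361$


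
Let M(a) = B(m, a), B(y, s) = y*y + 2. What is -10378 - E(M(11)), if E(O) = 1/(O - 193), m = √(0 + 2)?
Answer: -1961441/189 ≈ -10378.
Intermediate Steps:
m = √2 ≈ 1.4142
B(y, s) = 2 + y² (B(y, s) = y² + 2 = 2 + y²)
M(a) = 4 (M(a) = 2 + (√2)² = 2 + 2 = 4)
E(O) = 1/(-193 + O)
-10378 - E(M(11)) = -10378 - 1/(-193 + 4) = -10378 - 1/(-189) = -10378 - 1*(-1/189) = -10378 + 1/189 = -1961441/189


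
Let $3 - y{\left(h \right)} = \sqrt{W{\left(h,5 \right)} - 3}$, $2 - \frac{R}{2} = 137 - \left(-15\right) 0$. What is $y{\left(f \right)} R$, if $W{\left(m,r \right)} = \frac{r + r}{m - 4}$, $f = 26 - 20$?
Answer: $-810 + 270 \sqrt{2} \approx -428.16$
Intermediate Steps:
$f = 6$
$W{\left(m,r \right)} = \frac{2 r}{-4 + m}$
$R = -270$ ($R = 4 - 2 \left(137 - \left(-15\right) 0\right) = 4 - 2 \left(137 - 0\right) = 4 - 2 \left(137 + 0\right) = 4 - 274 = -270$)
$y{\left(h \right)} = 3 - \sqrt{-3 + \frac{10}{-4 + h}}$ ($y{\left(h \right)} = 3 - \sqrt{2 \cdot 5 \frac{1}{-4 + h} - 3} = 3 - \sqrt{\frac{10}{-4 + h} - 3} = 3 - \sqrt{-3 + \frac{10}{-4 + h}}$)
$y{\left(f \right)} R = \left(3 - \sqrt{- \frac{-22 + 3 \cdot 6}{-4 + 6}}\right) \left(-270\right) = \left(3 - \sqrt{- \frac{-22 + 18}{2}}\right) \left(-270\right) = \left(3 - \sqrt{\left(-1\right) \frac{1}{2} \left(-4\right)}\right) \left(-270\right) = \left(3 - \sqrt{2}\right) \left(-270\right) = -810 + 270 \sqrt{2}$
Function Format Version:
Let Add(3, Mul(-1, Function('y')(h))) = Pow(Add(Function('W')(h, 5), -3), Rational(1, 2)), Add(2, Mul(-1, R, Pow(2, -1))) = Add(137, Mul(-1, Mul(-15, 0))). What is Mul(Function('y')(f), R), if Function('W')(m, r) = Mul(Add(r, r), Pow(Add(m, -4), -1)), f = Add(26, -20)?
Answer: Add(-810, Mul(270, Pow(2, Rational(1, 2)))) ≈ -428.16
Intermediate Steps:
f = 6
Function('W')(m, r) = Mul(2, r, Pow(Add(-4, m), -1)) (Function('W')(m, r) = Mul(Mul(2, r), Pow(Add(-4, m), -1)) = Mul(2, r, Pow(Add(-4, m), -1)))
R = -270 (R = Add(4, Mul(-2, Add(137, Mul(-1, Mul(-15, 0))))) = Add(4, Mul(-2, Add(137, Mul(-1, 0)))) = Add(4, Mul(-2, Add(137, 0))) = Add(4, Mul(-2, 137)) = Add(4, -274) = -270)
Function('y')(h) = Add(3, Mul(-1, Pow(Add(-3, Mul(10, Pow(Add(-4, h), -1))), Rational(1, 2)))) (Function('y')(h) = Add(3, Mul(-1, Pow(Add(Mul(2, 5, Pow(Add(-4, h), -1)), -3), Rational(1, 2)))) = Add(3, Mul(-1, Pow(Add(Mul(10, Pow(Add(-4, h), -1)), -3), Rational(1, 2)))) = Add(3, Mul(-1, Pow(Add(-3, Mul(10, Pow(Add(-4, h), -1))), Rational(1, 2)))))
Mul(Function('y')(f), R) = Mul(Add(3, Mul(-1, Pow(Mul(-1, Pow(Add(-4, 6), -1), Add(-22, Mul(3, 6))), Rational(1, 2)))), -270) = Mul(Add(3, Mul(-1, Pow(Mul(-1, Pow(2, -1), Add(-22, 18)), Rational(1, 2)))), -270) = Mul(Add(3, Mul(-1, Pow(Mul(-1, Rational(1, 2), -4), Rational(1, 2)))), -270) = Mul(Add(3, Mul(-1, Pow(2, Rational(1, 2)))), -270) = Add(-810, Mul(270, Pow(2, Rational(1, 2))))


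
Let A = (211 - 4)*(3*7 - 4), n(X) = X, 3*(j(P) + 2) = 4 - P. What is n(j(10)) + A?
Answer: 3515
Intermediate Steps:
j(P) = -⅔ - P/3 (j(P) = -2 + (4 - P)/3 = -2 + (4/3 - P/3) = -⅔ - P/3)
A = 3519 (A = 207*(21 - 4) = 207*17 = 3519)
n(j(10)) + A = (-⅔ - ⅓*10) + 3519 = (-⅔ - 10/3) + 3519 = -4 + 3519 = 3515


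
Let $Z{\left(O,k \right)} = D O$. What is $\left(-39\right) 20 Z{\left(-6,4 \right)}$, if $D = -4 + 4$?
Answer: $0$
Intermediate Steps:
$D = 0$
$Z{\left(O,k \right)} = 0$ ($Z{\left(O,k \right)} = 0 O = 0$)
$\left(-39\right) 20 Z{\left(-6,4 \right)} = \left(-39\right) 20 \cdot 0 = \left(-780\right) 0 = 0$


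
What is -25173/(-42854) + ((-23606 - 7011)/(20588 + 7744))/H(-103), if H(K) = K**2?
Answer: 3782520986803/6440403126276 ≈ 0.58731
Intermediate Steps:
-25173/(-42854) + ((-23606 - 7011)/(20588 + 7744))/H(-103) = -25173/(-42854) + ((-23606 - 7011)/(20588 + 7744))/((-103)**2) = -25173*(-1/42854) - 30617/28332/10609 = 25173/42854 - 30617*1/28332*(1/10609) = 25173/42854 - 30617/28332*1/10609 = 25173/42854 - 30617/300574188 = 3782520986803/6440403126276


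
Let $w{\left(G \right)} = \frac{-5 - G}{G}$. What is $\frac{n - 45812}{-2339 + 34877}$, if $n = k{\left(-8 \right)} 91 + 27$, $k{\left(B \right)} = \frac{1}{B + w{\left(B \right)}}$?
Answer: $- \frac{3068323}{2180046} \approx -1.4075$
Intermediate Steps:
$w{\left(G \right)} = \frac{-5 - G}{G}$
$k{\left(B \right)} = \frac{1}{B + \frac{-5 - B}{B}}$
$n = \frac{1081}{67}$ ($n = - \frac{8}{-5 + \left(-8\right)^{2} - -8} \cdot 91 + 27 = - \frac{8}{-5 + 64 + 8} \cdot 91 + 27 = - \frac{8}{67} \cdot 91 + 27 = \left(-8\right) \frac{1}{67} \cdot 91 + 27 = \left(- \frac{8}{67}\right) 91 + 27 = - \frac{728}{67} + 27 = \frac{1081}{67} \approx 16.134$)
$\frac{n - 45812}{-2339 + 34877} = \frac{\frac{1081}{67} - 45812}{-2339 + 34877} = - \frac{3068323}{67 \cdot 32538} = \left(- \frac{3068323}{67}\right) \frac{1}{32538} = - \frac{3068323}{2180046}$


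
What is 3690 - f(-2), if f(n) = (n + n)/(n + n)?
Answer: 3689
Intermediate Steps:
f(n) = 1 (f(n) = (2*n)/((2*n)) = (2*n)*(1/(2*n)) = 1)
3690 - f(-2) = 3690 - 1*1 = 3690 - 1 = 3689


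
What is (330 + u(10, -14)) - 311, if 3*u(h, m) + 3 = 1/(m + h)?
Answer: 215/12 ≈ 17.917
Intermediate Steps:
u(h, m) = -1 + 1/(3*(h + m)) (u(h, m) = -1 + 1/(3*(m + h)) = -1 + 1/(3*(h + m)))
(330 + u(10, -14)) - 311 = (330 + (1/3 - 1*10 - 1*(-14))/(10 - 14)) - 311 = (330 + (1/3 - 10 + 14)/(-4)) - 311 = (330 - 1/4*13/3) - 311 = (330 - 13/12) - 311 = 3947/12 - 311 = 215/12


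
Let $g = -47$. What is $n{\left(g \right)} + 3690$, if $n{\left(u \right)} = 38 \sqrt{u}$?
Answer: $3690 + 38 i \sqrt{47} \approx 3690.0 + 260.51 i$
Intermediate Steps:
$n{\left(g \right)} + 3690 = 38 \sqrt{-47} + 3690 = 38 i \sqrt{47} + 3690 = 3690 + 38 i \sqrt{47}$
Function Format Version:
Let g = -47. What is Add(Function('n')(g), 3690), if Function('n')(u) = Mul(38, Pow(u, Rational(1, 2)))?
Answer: Add(3690, Mul(38, I, Pow(47, Rational(1, 2)))) ≈ Add(3690.0, Mul(260.51, I))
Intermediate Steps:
Add(Function('n')(g), 3690) = Add(Mul(38, Pow(-47, Rational(1, 2))), 3690) = Add(Mul(38, Mul(I, Pow(47, Rational(1, 2)))), 3690) = Add(Mul(38, I, Pow(47, Rational(1, 2))), 3690) = Add(3690, Mul(38, I, Pow(47, Rational(1, 2))))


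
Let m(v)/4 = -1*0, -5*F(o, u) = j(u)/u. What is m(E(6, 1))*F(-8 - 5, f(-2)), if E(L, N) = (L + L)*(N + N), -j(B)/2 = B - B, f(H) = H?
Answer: 0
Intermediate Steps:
j(B) = 0 (j(B) = -2*(B - B) = -2*0 = 0)
E(L, N) = 4*L*N (E(L, N) = (2*L)*(2*N) = 4*L*N)
F(o, u) = 0 (F(o, u) = -0/u = -⅕*0 = 0)
m(v) = 0 (m(v) = 4*(-1*0) = 4*0 = 0)
m(E(6, 1))*F(-8 - 5, f(-2)) = 0*0 = 0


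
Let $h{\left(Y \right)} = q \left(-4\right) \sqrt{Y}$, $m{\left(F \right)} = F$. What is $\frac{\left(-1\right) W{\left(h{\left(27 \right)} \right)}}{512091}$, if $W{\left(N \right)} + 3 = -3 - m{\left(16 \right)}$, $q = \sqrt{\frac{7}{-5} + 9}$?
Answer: $\frac{22}{512091} \approx 4.2961 \cdot 10^{-5}$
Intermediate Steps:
$q = \frac{\sqrt{190}}{5}$ ($q = \sqrt{7 \left(- \frac{1}{5}\right) + 9} = \sqrt{- \frac{7}{5} + 9} = \sqrt{\frac{38}{5}} = \frac{\sqrt{190}}{5} \approx 2.7568$)
$h{\left(Y \right)} = - \frac{4 \sqrt{190} \sqrt{Y}}{5}$ ($h{\left(Y \right)} = \frac{\sqrt{190}}{5} \left(-4\right) \sqrt{Y} = - \frac{4 \sqrt{190}}{5} \sqrt{Y} = - \frac{4 \sqrt{190} \sqrt{Y}}{5}$)
$W{\left(N \right)} = -22$ ($W{\left(N \right)} = -3 - 19 = -22$)
$\frac{\left(-1\right) W{\left(h{\left(27 \right)} \right)}}{512091} = \frac{\left(-1\right) \left(-22\right)}{512091} = 22 \cdot \frac{1}{512091} = \frac{22}{512091}$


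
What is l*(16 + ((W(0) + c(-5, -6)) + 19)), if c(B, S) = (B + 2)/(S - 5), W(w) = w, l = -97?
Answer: -37636/11 ≈ -3421.5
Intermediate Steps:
c(B, S) = (2 + B)/(-5 + S)
l*(16 + ((W(0) + c(-5, -6)) + 19)) = -97*(16 + ((0 + (2 - 5)/(-5 - 6)) + 19)) = -97*(16 + ((0 - 3/(-11)) + 19)) = -97*(16 + ((0 - 1/11*(-3)) + 19)) = -97*(16 + ((0 + 3/11) + 19)) = -97*(16 + (3/11 + 19)) = -97*(16 + 212/11) = -97*388/11 = -37636/11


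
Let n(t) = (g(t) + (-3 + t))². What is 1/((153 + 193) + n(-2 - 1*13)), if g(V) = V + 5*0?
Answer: 1/1435 ≈ 0.00069686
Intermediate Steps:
g(V) = V (g(V) = V + 0 = V)
n(t) = (-3 + 2*t)² (n(t) = (t + (-3 + t))² = (-3 + 2*t)²)
1/((153 + 193) + n(-2 - 1*13)) = 1/((153 + 193) + (-3 + 2*(-2 - 1*13))²) = 1/(346 + (-3 + 2*(-2 - 13))²) = 1/(346 + (-3 + 2*(-15))²) = 1/(346 + (-3 - 30)²) = 1/(346 + (-33)²) = 1/(346 + 1089) = 1/1435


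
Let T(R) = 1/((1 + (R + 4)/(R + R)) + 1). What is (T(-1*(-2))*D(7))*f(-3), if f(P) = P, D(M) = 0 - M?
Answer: 6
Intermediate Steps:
D(M) = -M
T(R) = 1/(2 + (4 + R)/(2*R)) (T(R) = 1/((1 + (4 + R)/((2*R))) + 1) = 1/((1 + (4 + R)*(1/(2*R))) + 1) = 1/((1 + (4 + R)/(2*R)) + 1) = 1/(2 + (4 + R)/(2*R)))
(T(-1*(-2))*D(7))*f(-3) = ((2*(-1*(-2))/(4 + 5*(-1*(-2))))*(-1*7))*(-3) = ((2*2/(4 + 5*2))*(-7))*(-3) = ((2*2/(4 + 10))*(-7))*(-3) = ((2*2/14)*(-7))*(-3) = ((2*2*(1/14))*(-7))*(-3) = ((2/7)*(-7))*(-3) = -2*(-3) = 6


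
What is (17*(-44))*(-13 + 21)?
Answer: -5984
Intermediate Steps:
(17*(-44))*(-13 + 21) = -748*8 = -5984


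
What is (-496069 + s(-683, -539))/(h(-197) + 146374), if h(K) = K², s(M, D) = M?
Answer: -496752/185183 ≈ -2.6825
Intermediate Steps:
(-496069 + s(-683, -539))/(h(-197) + 146374) = (-496069 - 683)/((-197)² + 146374) = -496752/(38809 + 146374) = -496752/185183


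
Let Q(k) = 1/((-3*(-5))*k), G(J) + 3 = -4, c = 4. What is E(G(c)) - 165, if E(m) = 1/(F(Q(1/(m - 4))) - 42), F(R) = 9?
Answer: -5446/33 ≈ -165.03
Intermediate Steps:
G(J) = -7 (G(J) = -3 - 4 = -7)
Q(k) = 1/(15*k)
E(m) = -1/33 (E(m) = 1/(9 - 42) = 1/(-33) = -1/33)
E(G(c)) - 165 = -1/33 - 165 = -5446/33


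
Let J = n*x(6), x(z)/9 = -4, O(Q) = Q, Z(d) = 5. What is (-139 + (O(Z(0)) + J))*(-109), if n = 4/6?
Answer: 17222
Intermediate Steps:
x(z) = -36 (x(z) = 9*(-4) = -36)
n = ⅔ (n = 4*(⅙) = ⅔ ≈ 0.66667)
J = -24 (J = (⅔)*(-36) = -24)
(-139 + (O(Z(0)) + J))*(-109) = (-139 + (5 - 24))*(-109) = (-139 - 19)*(-109) = -158*(-109) = 17222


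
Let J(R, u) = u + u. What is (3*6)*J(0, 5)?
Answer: 180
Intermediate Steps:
J(R, u) = 2*u
(3*6)*J(0, 5) = (3*6)*(2*5) = 18*10 = 180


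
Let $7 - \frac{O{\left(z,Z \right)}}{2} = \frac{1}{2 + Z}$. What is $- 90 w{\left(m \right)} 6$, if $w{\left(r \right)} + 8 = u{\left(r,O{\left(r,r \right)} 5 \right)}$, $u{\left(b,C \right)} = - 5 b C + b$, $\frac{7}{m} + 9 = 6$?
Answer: $-624420$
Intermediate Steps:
$O{\left(z,Z \right)} = 14 - \frac{2}{2 + Z}$
$m = - \frac{7}{3}$ ($m = \frac{7}{-9 + 6} = \frac{7}{-3} = 7 \left(- \frac{1}{3}\right) = - \frac{7}{3} \approx -2.3333$)
$u{\left(b,C \right)} = b - 5 C b$ ($u{\left(b,C \right)} = - 5 C b + b = b - 5 C b$)
$w{\left(r \right)} = -8 + r \left(1 - \frac{50 \left(13 + 7 r\right)}{2 + r}\right)$ ($w{\left(r \right)} = -8 + r \left(1 - 5 \frac{2 \left(13 + 7 r\right)}{2 + r} 5\right) = -8 + r \left(1 - 5 \frac{10 \left(13 + 7 r\right)}{2 + r}\right) = -8 + r \left(1 - \frac{50 \left(13 + 7 r\right)}{2 + r}\right)$)
$- 90 w{\left(m \right)} 6 = - 90 \frac{-16 - - \frac{4592}{3} - 349 \left(- \frac{7}{3}\right)^{2}}{2 - \frac{7}{3}} \cdot 6 = - 90 \frac{-16 + \frac{4592}{3} - \frac{17101}{9}}{- \frac{1}{3}} \cdot 6 = - 90 \left(- 3 \left(-16 + \frac{4592}{3} - \frac{17101}{9}\right)\right) 6 = - 90 \left(\left(-3\right) \left(- \frac{3469}{9}\right)\right) 6 = \left(-90\right) \frac{3469}{3} \cdot 6 = \left(-104070\right) 6 = -624420$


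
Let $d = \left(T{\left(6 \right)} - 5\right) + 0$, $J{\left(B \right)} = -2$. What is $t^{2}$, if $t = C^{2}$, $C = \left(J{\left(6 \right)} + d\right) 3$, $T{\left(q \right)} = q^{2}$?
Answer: $57289761$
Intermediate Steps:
$d = 31$ ($d = \left(6^{2} - 5\right) + 0 = \left(36 - 5\right) + 0 = 31 + 0 = 31$)
$C = 87$ ($C = \left(-2 + 31\right) 3 = 29 \cdot 3 = 87$)
$t = 7569$ ($t = 87^{2} = 7569$)
$t^{2} = 7569^{2} = 57289761$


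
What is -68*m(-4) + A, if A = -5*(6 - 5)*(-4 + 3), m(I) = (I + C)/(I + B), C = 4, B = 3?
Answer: 5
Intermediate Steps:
m(I) = (4 + I)/(3 + I) (m(I) = (I + 4)/(I + 3) = (4 + I)/(3 + I))
A = 5 (A = -5*(-1) = 5)
-68*m(-4) + A = -68*(4 - 4)/(3 - 4) + 5 = -68*0/(-1) + 5 = -68*(-1*0) + 5 = -68*0 + 5 = -34*0 + 5 = 0 + 5 = 5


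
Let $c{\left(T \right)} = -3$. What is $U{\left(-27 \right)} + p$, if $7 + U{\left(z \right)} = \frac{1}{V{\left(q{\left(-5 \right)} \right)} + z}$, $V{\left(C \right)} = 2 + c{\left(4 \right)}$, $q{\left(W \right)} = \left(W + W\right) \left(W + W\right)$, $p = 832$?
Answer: $\frac{23099}{28} \approx 824.96$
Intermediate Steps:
$q{\left(W \right)} = 4 W^{2}$ ($q{\left(W \right)} = 2 W 2 W = 4 W^{2}$)
$V{\left(C \right)} = -1$ ($V{\left(C \right)} = 2 - 3 = -1$)
$U{\left(z \right)} = -7 + \frac{1}{-1 + z}$
$U{\left(-27 \right)} + p = \frac{8 - -189}{-1 - 27} + 832 = \frac{8 + 189}{-28} + 832 = \left(- \frac{1}{28}\right) 197 + 832 = - \frac{197}{28} + 832 = \frac{23099}{28}$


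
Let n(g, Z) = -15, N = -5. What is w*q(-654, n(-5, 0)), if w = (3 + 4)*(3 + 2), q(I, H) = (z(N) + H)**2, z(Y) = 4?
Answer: 4235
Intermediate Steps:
q(I, H) = (4 + H)**2
w = 35 (w = 7*5 = 35)
w*q(-654, n(-5, 0)) = 35*(4 - 15)**2 = 35*(-11)**2 = 35*121 = 4235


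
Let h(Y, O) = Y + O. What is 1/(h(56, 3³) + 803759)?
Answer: 1/803842 ≈ 1.2440e-6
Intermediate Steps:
h(Y, O) = O + Y
1/(h(56, 3³) + 803759) = 1/((3³ + 56) + 803759) = 1/((27 + 56) + 803759) = 1/(83 + 803759) = 1/803842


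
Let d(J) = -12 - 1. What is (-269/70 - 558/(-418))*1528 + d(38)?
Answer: -28127019/7315 ≈ -3845.1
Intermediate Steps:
d(J) = -13
(-269/70 - 558/(-418))*1528 + d(38) = (-269/70 - 558/(-418))*1528 - 13 = (-269*1/70 - 558*(-1/418))*1528 - 13 = (-269/70 + 279/209)*1528 - 13 = -36691/14630*1528 - 13 = -28031924/7315 - 13 = -28127019/7315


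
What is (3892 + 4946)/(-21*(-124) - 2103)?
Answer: 2946/167 ≈ 17.641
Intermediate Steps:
(3892 + 4946)/(-21*(-124) - 2103) = 8838/(2604 - 2103) = 8838/501 = 8838*(1/501) = 2946/167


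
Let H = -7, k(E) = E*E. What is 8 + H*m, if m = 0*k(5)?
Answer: 8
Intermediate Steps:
k(E) = E²
m = 0 (m = 0*5² = 0*25 = 0)
8 + H*m = 8 - 7*0 = 8 + 0 = 8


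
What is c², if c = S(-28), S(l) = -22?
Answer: 484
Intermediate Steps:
c = -22
c² = (-22)² = 484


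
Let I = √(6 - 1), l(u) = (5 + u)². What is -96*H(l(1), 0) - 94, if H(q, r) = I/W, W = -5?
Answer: -94 + 96*√5/5 ≈ -51.068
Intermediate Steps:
I = √5 ≈ 2.2361
H(q, r) = -√5/5 (H(q, r) = √5/(-5) = √5*(-⅕) = -√5/5)
-96*H(l(1), 0) - 94 = -(-96)*√5/5 - 94 = 96*√5/5 - 94 = -94 + 96*√5/5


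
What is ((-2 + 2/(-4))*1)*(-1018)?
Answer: 2545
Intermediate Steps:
((-2 + 2/(-4))*1)*(-1018) = ((-2 + 2*(-¼))*1)*(-1018) = ((-2 - ½)*1)*(-1018) = -5/2*1*(-1018) = -5/2*(-1018) = 2545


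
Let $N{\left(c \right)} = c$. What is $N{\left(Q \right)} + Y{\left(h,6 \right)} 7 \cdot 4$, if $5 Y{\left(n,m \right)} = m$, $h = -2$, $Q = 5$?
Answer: $\frac{193}{5} \approx 38.6$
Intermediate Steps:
$Y{\left(n,m \right)} = \frac{m}{5}$
$N{\left(Q \right)} + Y{\left(h,6 \right)} 7 \cdot 4 = 5 + \frac{1}{5} \cdot 6 \cdot 7 \cdot 4 = 5 + \frac{6}{5} \cdot 7 \cdot 4 = 5 + \frac{42}{5} \cdot 4 = 5 + \frac{168}{5} = \frac{193}{5}$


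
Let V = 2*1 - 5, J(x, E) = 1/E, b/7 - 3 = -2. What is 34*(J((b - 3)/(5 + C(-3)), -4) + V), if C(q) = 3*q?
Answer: -221/2 ≈ -110.50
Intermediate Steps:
b = 7 (b = 21 + 7*(-2) = 21 - 14 = 7)
V = -3 (V = 2 - 5 = -3)
34*(J((b - 3)/(5 + C(-3)), -4) + V) = 34*(1/(-4) - 3) = 34*(-¼ - 3) = 34*(-13/4) = -221/2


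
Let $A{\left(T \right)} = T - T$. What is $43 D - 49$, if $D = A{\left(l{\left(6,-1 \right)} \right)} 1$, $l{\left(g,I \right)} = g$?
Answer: $-49$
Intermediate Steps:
$A{\left(T \right)} = 0$
$D = 0$ ($D = 0 \cdot 1 = 0$)
$43 D - 49 = 43 \cdot 0 - 49 = 0 - 49 = -49$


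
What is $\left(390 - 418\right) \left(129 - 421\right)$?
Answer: $8176$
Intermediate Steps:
$\left(390 - 418\right) \left(129 - 421\right) = \left(-28\right) \left(-292\right) = 8176$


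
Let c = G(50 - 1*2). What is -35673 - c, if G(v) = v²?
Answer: -37977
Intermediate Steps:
c = 2304 (c = (50 - 1*2)² = (50 - 2)² = 48² = 2304)
-35673 - c = -35673 - 1*2304 = -35673 - 2304 = -37977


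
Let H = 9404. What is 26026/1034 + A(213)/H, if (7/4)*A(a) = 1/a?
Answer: 4146818450/164751027 ≈ 25.170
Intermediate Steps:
A(a) = 4/(7*a)
26026/1034 + A(213)/H = 26026/1034 + ((4/7)/213)/9404 = 26026*(1/1034) + ((4/7)*(1/213))*(1/9404) = 1183/47 + (4/1491)*(1/9404) = 1183/47 + 1/3505341 = 4146818450/164751027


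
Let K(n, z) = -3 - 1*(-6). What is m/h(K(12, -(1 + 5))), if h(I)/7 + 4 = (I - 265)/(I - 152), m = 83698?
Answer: -6235501/1169 ≈ -5334.0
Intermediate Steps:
K(n, z) = 3 (K(n, z) = -3 + 6 = 3)
h(I) = -28 + 7*(-265 + I)/(-152 + I) (h(I) = -28 + 7*((I - 265)/(I - 152)) = -28 + 7*((-265 + I)/(-152 + I)) = -28 + 7*(-265 + I)/(-152 + I))
m/h(K(12, -(1 + 5))) = 83698/((7*(343 - 3*3)/(-152 + 3))) = 83698/((7*(343 - 9)/(-149))) = 83698/((7*(-1/149)*334)) = 83698/(-2338/149) = 83698*(-149/2338) = -6235501/1169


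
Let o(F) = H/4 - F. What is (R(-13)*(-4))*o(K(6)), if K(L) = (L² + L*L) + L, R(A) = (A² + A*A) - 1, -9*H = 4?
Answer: 947644/9 ≈ 1.0529e+5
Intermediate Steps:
H = -4/9 (H = -⅑*4 = -4/9 ≈ -0.44444)
R(A) = -1 + 2*A² (R(A) = (A² + A²) - 1 = 2*A² - 1 = -1 + 2*A²)
K(L) = L + 2*L² (K(L) = (L² + L²) + L = 2*L² + L = L + 2*L²)
o(F) = -⅑ - F (o(F) = -4/9/4 - F = -4/9*¼ - F = -⅑ - F)
(R(-13)*(-4))*o(K(6)) = ((-1 + 2*(-13)²)*(-4))*(-⅑ - 6*(1 + 2*6)) = ((-1 + 2*169)*(-4))*(-⅑ - 6*(1 + 12)) = ((-1 + 338)*(-4))*(-⅑ - 6*13) = (337*(-4))*(-⅑ - 1*78) = -1348*(-⅑ - 78) = -1348*(-703/9) = 947644/9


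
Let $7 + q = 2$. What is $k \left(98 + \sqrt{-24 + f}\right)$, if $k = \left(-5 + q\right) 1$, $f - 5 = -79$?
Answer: $-980 - 70 i \sqrt{2} \approx -980.0 - 98.995 i$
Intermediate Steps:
$q = -5$ ($q = -7 + 2 = -5$)
$f = -74$ ($f = 5 - 79 = -74$)
$k = -10$ ($k = \left(-5 - 5\right) 1 = \left(-10\right) 1 = -10$)
$k \left(98 + \sqrt{-24 + f}\right) = - 10 \left(98 + \sqrt{-24 - 74}\right) = - 10 \left(98 + \sqrt{-98}\right) = - 10 \left(98 + 7 i \sqrt{2}\right) = -980 - 70 i \sqrt{2}$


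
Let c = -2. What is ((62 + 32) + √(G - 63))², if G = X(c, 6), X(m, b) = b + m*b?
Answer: (94 + I*√69)² ≈ 8767.0 + 1561.6*I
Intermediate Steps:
X(m, b) = b + b*m
G = -6 (G = 6*(1 - 2) = 6*(-1) = -6)
((62 + 32) + √(G - 63))² = ((62 + 32) + √(-6 - 63))² = (94 + √(-69))² = (94 + I*√69)²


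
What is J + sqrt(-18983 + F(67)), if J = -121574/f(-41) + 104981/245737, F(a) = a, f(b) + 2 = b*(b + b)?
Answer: -14761246939/412838160 + 2*I*sqrt(4729) ≈ -35.756 + 137.54*I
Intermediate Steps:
f(b) = -2 + 2*b**2 (f(b) = -2 + b*(b + b) = -2 + b*(2*b) = -2 + 2*b**2)
J = -14761246939/412838160 (J = -121574/(-2 + 2*(-41)**2) + 104981/245737 = -121574/(-2 + 2*1681) + 104981*(1/245737) = -121574/(-2 + 3362) + 104981/245737 = -121574/3360 + 104981/245737 = -121574*1/3360 + 104981/245737 = -60787/1680 + 104981/245737 = -14761246939/412838160 ≈ -35.756)
J + sqrt(-18983 + F(67)) = -14761246939/412838160 + sqrt(-18983 + 67) = -14761246939/412838160 + sqrt(-18916) = -14761246939/412838160 + 2*I*sqrt(4729)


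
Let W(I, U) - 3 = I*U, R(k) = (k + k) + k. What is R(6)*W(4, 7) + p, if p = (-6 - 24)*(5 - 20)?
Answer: 1008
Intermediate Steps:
R(k) = 3*k (R(k) = 2*k + k = 3*k)
W(I, U) = 3 + I*U
p = 450 (p = -30*(-15) = 450)
R(6)*W(4, 7) + p = (3*6)*(3 + 4*7) + 450 = 18*(3 + 28) + 450 = 18*31 + 450 = 558 + 450 = 1008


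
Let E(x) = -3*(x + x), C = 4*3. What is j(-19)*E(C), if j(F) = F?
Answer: 1368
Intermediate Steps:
C = 12
E(x) = -6*x
j(-19)*E(C) = -(-114)*12 = -19*(-72) = 1368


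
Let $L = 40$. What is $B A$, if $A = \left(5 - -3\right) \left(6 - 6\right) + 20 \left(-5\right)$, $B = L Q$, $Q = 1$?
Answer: $-4000$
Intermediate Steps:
$B = 40$ ($B = 40 \cdot 1 = 40$)
$A = -100$ ($A = \left(5 + \left(-2 + 5\right)\right) 0 - 100 = \left(5 + 3\right) 0 - 100 = 8 \cdot 0 - 100 = 0 - 100 = -100$)
$B A = 40 \left(-100\right) = -4000$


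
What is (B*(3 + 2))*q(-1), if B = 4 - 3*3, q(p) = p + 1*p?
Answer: 50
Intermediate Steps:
q(p) = 2*p (q(p) = p + p = 2*p)
B = -5 (B = 4 - 1*9 = 4 - 9 = -5)
(B*(3 + 2))*q(-1) = (-5*(3 + 2))*(2*(-1)) = -5*5*(-2) = -25*(-2) = 50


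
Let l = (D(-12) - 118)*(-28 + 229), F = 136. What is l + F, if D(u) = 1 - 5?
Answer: -24386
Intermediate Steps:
D(u) = -4
l = -24522 (l = (-4 - 118)*(-28 + 229) = -122*201 = -24522)
l + F = -24522 + 136 = -24386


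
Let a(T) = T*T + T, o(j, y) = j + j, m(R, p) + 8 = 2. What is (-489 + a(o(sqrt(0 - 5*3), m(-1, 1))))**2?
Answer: 301341 - 2196*I*sqrt(15) ≈ 3.0134e+5 - 8505.1*I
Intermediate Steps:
m(R, p) = -6 (m(R, p) = -8 + 2 = -6)
o(j, y) = 2*j
a(T) = T + T**2 (a(T) = T**2 + T = T + T**2)
(-489 + a(o(sqrt(0 - 5*3), m(-1, 1))))**2 = (-489 + (2*sqrt(0 - 5*3))*(1 + 2*sqrt(0 - 5*3)))**2 = (-489 + (2*sqrt(0 - 15))*(1 + 2*sqrt(0 - 15)))**2 = (-489 + (2*sqrt(-15))*(1 + 2*sqrt(-15)))**2 = (-489 + (2*(I*sqrt(15)))*(1 + 2*(I*sqrt(15))))**2 = (-489 + (2*I*sqrt(15))*(1 + 2*I*sqrt(15)))**2 = (-489 + 2*I*sqrt(15)*(1 + 2*I*sqrt(15)))**2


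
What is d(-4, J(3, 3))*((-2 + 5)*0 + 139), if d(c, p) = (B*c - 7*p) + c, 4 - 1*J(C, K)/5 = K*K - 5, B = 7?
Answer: -4448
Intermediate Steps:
J(C, K) = 45 - 5*K**2 (J(C, K) = 20 - 5*(K*K - 5) = 20 - 5*(K**2 - 5) = 20 - 5*(-5 + K**2) = 20 + (25 - 5*K**2) = 45 - 5*K**2)
d(c, p) = -7*p + 8*c (d(c, p) = (7*c - 7*p) + c = (-7*p + 7*c) + c = -7*p + 8*c)
d(-4, J(3, 3))*((-2 + 5)*0 + 139) = (-7*(45 - 5*3**2) + 8*(-4))*((-2 + 5)*0 + 139) = (-7*(45 - 5*9) - 32)*(3*0 + 139) = (-7*(45 - 45) - 32)*(0 + 139) = (-7*0 - 32)*139 = (0 - 32)*139 = -32*139 = -4448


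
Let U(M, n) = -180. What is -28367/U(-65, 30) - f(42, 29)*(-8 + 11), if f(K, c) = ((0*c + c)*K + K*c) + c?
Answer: -1302733/180 ≈ -7237.4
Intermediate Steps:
f(K, c) = c + 2*K*c (f(K, c) = ((0 + c)*K + K*c) + c = (c*K + K*c) + c = (K*c + K*c) + c = 2*K*c + c = c + 2*K*c)
-28367/U(-65, 30) - f(42, 29)*(-8 + 11) = -28367/(-180) - 29*(1 + 2*42)*(-8 + 11) = -28367*(-1/180) - 29*(1 + 84)*3 = 28367/180 - 29*85*3 = 28367/180 - 2465*3 = 28367/180 - 1*7395 = 28367/180 - 7395 = -1302733/180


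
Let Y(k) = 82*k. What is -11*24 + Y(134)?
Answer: 10724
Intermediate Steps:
-11*24 + Y(134) = -11*24 + 82*134 = -264 + 10988 = 10724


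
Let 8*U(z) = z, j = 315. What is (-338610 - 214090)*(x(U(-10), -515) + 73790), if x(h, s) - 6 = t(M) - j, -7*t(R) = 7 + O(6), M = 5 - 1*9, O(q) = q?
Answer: -284283455800/7 ≈ -4.0612e+10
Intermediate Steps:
U(z) = z/8
M = -4 (M = 5 - 9 = -4)
t(R) = -13/7 (t(R) = -(7 + 6)/7 = -⅐*13 = -13/7)
x(h, s) = -2176/7 (x(h, s) = 6 + (-13/7 - 1*315) = 6 + (-13/7 - 315) = 6 - 2218/7 = -2176/7)
(-338610 - 214090)*(x(U(-10), -515) + 73790) = (-338610 - 214090)*(-2176/7 + 73790) = -552700*514354/7 = -284283455800/7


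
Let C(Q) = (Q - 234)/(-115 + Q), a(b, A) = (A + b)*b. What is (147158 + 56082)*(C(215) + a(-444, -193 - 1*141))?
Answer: 351027805322/5 ≈ 7.0206e+10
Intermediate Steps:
a(b, A) = b*(A + b)
C(Q) = (-234 + Q)/(-115 + Q)
(147158 + 56082)*(C(215) + a(-444, -193 - 1*141)) = (147158 + 56082)*((-234 + 215)/(-115 + 215) - 444*((-193 - 1*141) - 444)) = 203240*(-19/100 - 444*((-193 - 141) - 444)) = 203240*((1/100)*(-19) - 444*(-334 - 444)) = 203240*(-19/100 - 444*(-778)) = 203240*(-19/100 + 345432) = 203240*(34543181/100) = 351027805322/5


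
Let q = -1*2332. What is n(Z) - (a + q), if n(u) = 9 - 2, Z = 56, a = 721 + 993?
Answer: 625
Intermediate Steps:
a = 1714
q = -2332
n(u) = 7
n(Z) - (a + q) = 7 - (1714 - 2332) = 7 - 1*(-618) = 7 + 618 = 625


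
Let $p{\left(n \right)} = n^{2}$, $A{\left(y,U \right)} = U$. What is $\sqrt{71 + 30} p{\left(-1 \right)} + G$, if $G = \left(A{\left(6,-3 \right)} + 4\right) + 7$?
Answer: $8 + \sqrt{101} \approx 18.05$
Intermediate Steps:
$G = 8$ ($G = \left(-3 + 4\right) + 7 = 1 + 7 = 8$)
$\sqrt{71 + 30} p{\left(-1 \right)} + G = \sqrt{71 + 30} \left(-1\right)^{2} + 8 = \sqrt{101} \cdot 1 + 8 = \sqrt{101} + 8 = 8 + \sqrt{101}$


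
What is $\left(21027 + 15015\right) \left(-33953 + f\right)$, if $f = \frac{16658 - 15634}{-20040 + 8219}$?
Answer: $- \frac{14465796828354}{11821} \approx -1.2237 \cdot 10^{9}$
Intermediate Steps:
$f = - \frac{1024}{11821}$ ($f = \frac{1024}{-11821} = 1024 \left(- \frac{1}{11821}\right) = - \frac{1024}{11821} \approx -0.086625$)
$\left(21027 + 15015\right) \left(-33953 + f\right) = \left(21027 + 15015\right) \left(-33953 - \frac{1024}{11821}\right) = 36042 \left(- \frac{401359437}{11821}\right) = - \frac{14465796828354}{11821}$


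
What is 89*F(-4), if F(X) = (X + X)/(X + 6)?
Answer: -356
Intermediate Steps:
F(X) = 2*X/(6 + X) (F(X) = (2*X)/(6 + X) = 2*X/(6 + X))
89*F(-4) = 89*(2*(-4)/(6 - 4)) = 89*(2*(-4)/2) = 89*(2*(-4)*(½)) = 89*(-4) = -356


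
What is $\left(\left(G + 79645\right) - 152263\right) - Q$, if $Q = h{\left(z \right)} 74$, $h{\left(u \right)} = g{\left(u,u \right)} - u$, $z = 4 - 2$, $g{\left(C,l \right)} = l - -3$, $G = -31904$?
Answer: $-104744$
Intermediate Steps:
$g{\left(C,l \right)} = 3 + l$ ($g{\left(C,l \right)} = l + 3 = 3 + l$)
$z = 2$ ($z = 4 - 2 = 2$)
$h{\left(u \right)} = 3$ ($h{\left(u \right)} = \left(3 + u\right) - u = 3$)
$Q = 222$ ($Q = 3 \cdot 74 = 222$)
$\left(\left(G + 79645\right) - 152263\right) - Q = \left(\left(-31904 + 79645\right) - 152263\right) - 222 = \left(47741 - 152263\right) - 222 = -104522 - 222 = -104744$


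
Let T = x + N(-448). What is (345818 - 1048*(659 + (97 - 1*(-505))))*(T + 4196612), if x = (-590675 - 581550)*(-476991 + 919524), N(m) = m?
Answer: 506143756792305310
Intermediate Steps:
x = -518748245925 (x = -1172225*442533 = -518748245925)
T = -518748246373 (T = -518748245925 - 448 = -518748246373)
(345818 - 1048*(659 + (97 - 1*(-505))))*(T + 4196612) = (345818 - 1048*(659 + (97 - 1*(-505))))*(-518748246373 + 4196612) = (345818 - 1048*(659 + (97 + 505)))*(-518744049761) = (345818 - 1048*(659 + 602))*(-518744049761) = (345818 - 1048*1261)*(-518744049761) = (345818 - 1321528)*(-518744049761) = -975710*(-518744049761) = 506143756792305310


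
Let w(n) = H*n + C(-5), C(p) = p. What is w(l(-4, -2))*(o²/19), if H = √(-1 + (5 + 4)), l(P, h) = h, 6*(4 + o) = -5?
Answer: -4205/684 - 841*√2/171 ≈ -13.103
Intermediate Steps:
o = -29/6 (o = -4 + (⅙)*(-5) = -4 - ⅚ = -29/6 ≈ -4.8333)
H = 2*√2 (H = √(-1 + 9) = √8 = 2*√2 ≈ 2.8284)
w(n) = -5 + 2*n*√2 (w(n) = (2*√2)*n - 5 = 2*n*√2 - 5 = -5 + 2*n*√2)
w(l(-4, -2))*(o²/19) = (-5 + 2*(-2)*√2)*((-29/6)²/19) = (-5 - 4*√2)*((841/36)*(1/19)) = (-5 - 4*√2)*(841/684) = -4205/684 - 841*√2/171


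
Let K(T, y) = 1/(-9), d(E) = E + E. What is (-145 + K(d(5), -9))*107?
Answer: -139742/9 ≈ -15527.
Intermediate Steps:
d(E) = 2*E
K(T, y) = -⅑
(-145 + K(d(5), -9))*107 = (-145 - ⅑)*107 = -1306/9*107 = -139742/9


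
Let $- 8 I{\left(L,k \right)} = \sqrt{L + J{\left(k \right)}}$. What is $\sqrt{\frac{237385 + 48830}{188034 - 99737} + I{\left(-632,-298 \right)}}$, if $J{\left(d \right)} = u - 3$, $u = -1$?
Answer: $\frac{\sqrt{101087703420 - 7796360209 i \sqrt{159}}}{176594} \approx 1.9702 - 0.80003 i$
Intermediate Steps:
$J{\left(d \right)} = -4$ ($J{\left(d \right)} = -1 - 3 = -4$)
$I{\left(L,k \right)} = - \frac{\sqrt{-4 + L}}{8}$ ($I{\left(L,k \right)} = - \frac{\sqrt{L - 4}}{8} = - \frac{\sqrt{-4 + L}}{8}$)
$\sqrt{\frac{237385 + 48830}{188034 - 99737} + I{\left(-632,-298 \right)}} = \sqrt{\frac{237385 + 48830}{188034 - 99737} - \frac{\sqrt{-4 - 632}}{8}} = \sqrt{\frac{286215}{88297} - \frac{\sqrt{-636}}{8}} = \sqrt{286215 \cdot \frac{1}{88297} - \frac{2 i \sqrt{159}}{8}} = \sqrt{\frac{286215}{88297} - \frac{i \sqrt{159}}{4}}$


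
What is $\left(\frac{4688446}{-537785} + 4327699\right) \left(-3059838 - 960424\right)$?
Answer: $- \frac{9356624781573966478}{537785} \approx -1.7398 \cdot 10^{13}$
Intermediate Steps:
$\left(\frac{4688446}{-537785} + 4327699\right) \left(-3059838 - 960424\right) = \left(4688446 \left(- \frac{1}{537785}\right) + 4327699\right) \left(-4020262\right) = \left(- \frac{4688446}{537785} + 4327699\right) \left(-4020262\right) = \frac{2327366918269}{537785} \left(-4020262\right) = - \frac{9356624781573966478}{537785}$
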